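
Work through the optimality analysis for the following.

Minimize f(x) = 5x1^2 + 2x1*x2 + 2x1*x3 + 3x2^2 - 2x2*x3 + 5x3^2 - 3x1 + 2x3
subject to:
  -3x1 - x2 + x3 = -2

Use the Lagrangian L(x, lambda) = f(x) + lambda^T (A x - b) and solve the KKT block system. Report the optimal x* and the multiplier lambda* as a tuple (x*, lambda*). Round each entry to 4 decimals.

Form the Lagrangian:
  L(x, lambda) = (1/2) x^T Q x + c^T x + lambda^T (A x - b)
Stationarity (grad_x L = 0): Q x + c + A^T lambda = 0.
Primal feasibility: A x = b.

This gives the KKT block system:
  [ Q   A^T ] [ x     ]   [-c ]
  [ A    0  ] [ lambda ] = [ b ]

Solving the linear system:
  x*      = (0.6071, -0.25, -0.4286)
  lambda* = (0.5714)
  f(x*)   = -0.7679

x* = (0.6071, -0.25, -0.4286), lambda* = (0.5714)


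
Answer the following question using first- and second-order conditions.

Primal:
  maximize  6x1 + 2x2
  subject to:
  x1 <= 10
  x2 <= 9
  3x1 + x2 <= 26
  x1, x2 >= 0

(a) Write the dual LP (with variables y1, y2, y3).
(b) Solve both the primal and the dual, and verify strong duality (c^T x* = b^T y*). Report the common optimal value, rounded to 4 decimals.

The standard primal-dual pair for 'max c^T x s.t. A x <= b, x >= 0' is:
  Dual:  min b^T y  s.t.  A^T y >= c,  y >= 0.

So the dual LP is:
  minimize  10y1 + 9y2 + 26y3
  subject to:
    y1 + 3y3 >= 6
    y2 + y3 >= 2
    y1, y2, y3 >= 0

Solving the primal: x* = (8.6667, 0).
  primal value c^T x* = 52.
Solving the dual: y* = (0, 0, 2).
  dual value b^T y* = 52.
Strong duality: c^T x* = b^T y*. Confirmed.

52


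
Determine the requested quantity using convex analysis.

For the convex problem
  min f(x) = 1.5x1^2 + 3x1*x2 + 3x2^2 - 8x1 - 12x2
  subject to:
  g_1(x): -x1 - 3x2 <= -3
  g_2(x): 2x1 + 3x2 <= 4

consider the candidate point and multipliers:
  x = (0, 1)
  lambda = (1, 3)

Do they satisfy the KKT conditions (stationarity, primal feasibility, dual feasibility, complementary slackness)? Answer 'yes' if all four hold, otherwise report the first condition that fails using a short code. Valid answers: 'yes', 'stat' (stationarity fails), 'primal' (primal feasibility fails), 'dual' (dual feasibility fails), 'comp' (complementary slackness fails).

Gradient of f: grad f(x) = Q x + c = (-5, -6)
Constraint values g_i(x) = a_i^T x - b_i:
  g_1((0, 1)) = 0
  g_2((0, 1)) = -1
Stationarity residual: grad f(x) + sum_i lambda_i a_i = (0, 0)
  -> stationarity OK
Primal feasibility (all g_i <= 0): OK
Dual feasibility (all lambda_i >= 0): OK
Complementary slackness (lambda_i * g_i(x) = 0 for all i): FAILS

Verdict: the first failing condition is complementary_slackness -> comp.

comp


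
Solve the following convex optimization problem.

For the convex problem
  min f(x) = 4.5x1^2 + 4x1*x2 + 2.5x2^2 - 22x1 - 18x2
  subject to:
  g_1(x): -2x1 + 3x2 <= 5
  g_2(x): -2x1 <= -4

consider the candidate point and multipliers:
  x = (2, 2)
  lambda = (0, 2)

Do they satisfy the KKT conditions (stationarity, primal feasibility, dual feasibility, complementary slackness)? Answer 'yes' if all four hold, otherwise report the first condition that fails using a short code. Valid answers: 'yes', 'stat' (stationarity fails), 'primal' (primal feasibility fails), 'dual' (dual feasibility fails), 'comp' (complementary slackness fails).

Gradient of f: grad f(x) = Q x + c = (4, 0)
Constraint values g_i(x) = a_i^T x - b_i:
  g_1((2, 2)) = -3
  g_2((2, 2)) = 0
Stationarity residual: grad f(x) + sum_i lambda_i a_i = (0, 0)
  -> stationarity OK
Primal feasibility (all g_i <= 0): OK
Dual feasibility (all lambda_i >= 0): OK
Complementary slackness (lambda_i * g_i(x) = 0 for all i): OK

Verdict: yes, KKT holds.

yes


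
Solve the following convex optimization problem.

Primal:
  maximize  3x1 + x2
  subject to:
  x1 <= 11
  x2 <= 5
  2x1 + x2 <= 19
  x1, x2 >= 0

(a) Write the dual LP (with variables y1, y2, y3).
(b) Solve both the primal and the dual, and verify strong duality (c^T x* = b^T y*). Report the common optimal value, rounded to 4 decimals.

The standard primal-dual pair for 'max c^T x s.t. A x <= b, x >= 0' is:
  Dual:  min b^T y  s.t.  A^T y >= c,  y >= 0.

So the dual LP is:
  minimize  11y1 + 5y2 + 19y3
  subject to:
    y1 + 2y3 >= 3
    y2 + y3 >= 1
    y1, y2, y3 >= 0

Solving the primal: x* = (9.5, 0).
  primal value c^T x* = 28.5.
Solving the dual: y* = (0, 0, 1.5).
  dual value b^T y* = 28.5.
Strong duality: c^T x* = b^T y*. Confirmed.

28.5


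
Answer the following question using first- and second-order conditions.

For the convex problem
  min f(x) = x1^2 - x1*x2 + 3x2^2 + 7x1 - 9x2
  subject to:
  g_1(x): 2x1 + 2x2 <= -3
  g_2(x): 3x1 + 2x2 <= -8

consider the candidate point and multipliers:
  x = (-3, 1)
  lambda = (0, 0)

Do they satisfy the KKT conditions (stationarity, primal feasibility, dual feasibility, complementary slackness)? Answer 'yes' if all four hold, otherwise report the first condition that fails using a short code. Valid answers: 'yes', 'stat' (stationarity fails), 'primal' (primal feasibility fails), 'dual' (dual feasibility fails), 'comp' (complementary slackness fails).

Gradient of f: grad f(x) = Q x + c = (0, 0)
Constraint values g_i(x) = a_i^T x - b_i:
  g_1((-3, 1)) = -1
  g_2((-3, 1)) = 1
Stationarity residual: grad f(x) + sum_i lambda_i a_i = (0, 0)
  -> stationarity OK
Primal feasibility (all g_i <= 0): FAILS
Dual feasibility (all lambda_i >= 0): OK
Complementary slackness (lambda_i * g_i(x) = 0 for all i): OK

Verdict: the first failing condition is primal_feasibility -> primal.

primal


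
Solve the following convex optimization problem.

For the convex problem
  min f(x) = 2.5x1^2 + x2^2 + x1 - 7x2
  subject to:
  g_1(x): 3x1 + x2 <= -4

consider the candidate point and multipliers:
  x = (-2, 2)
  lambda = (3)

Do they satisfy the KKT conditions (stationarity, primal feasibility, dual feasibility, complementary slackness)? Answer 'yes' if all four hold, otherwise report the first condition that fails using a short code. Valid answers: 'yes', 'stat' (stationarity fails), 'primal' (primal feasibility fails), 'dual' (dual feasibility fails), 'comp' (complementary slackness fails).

Gradient of f: grad f(x) = Q x + c = (-9, -3)
Constraint values g_i(x) = a_i^T x - b_i:
  g_1((-2, 2)) = 0
Stationarity residual: grad f(x) + sum_i lambda_i a_i = (0, 0)
  -> stationarity OK
Primal feasibility (all g_i <= 0): OK
Dual feasibility (all lambda_i >= 0): OK
Complementary slackness (lambda_i * g_i(x) = 0 for all i): OK

Verdict: yes, KKT holds.

yes


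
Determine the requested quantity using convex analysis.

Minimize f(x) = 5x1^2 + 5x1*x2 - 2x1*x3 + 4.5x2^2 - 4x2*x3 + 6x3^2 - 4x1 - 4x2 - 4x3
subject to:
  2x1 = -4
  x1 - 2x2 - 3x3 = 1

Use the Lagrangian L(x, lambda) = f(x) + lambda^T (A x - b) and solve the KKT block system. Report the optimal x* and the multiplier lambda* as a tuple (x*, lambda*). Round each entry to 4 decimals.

Form the Lagrangian:
  L(x, lambda) = (1/2) x^T Q x + c^T x + lambda^T (A x - b)
Stationarity (grad_x L = 0): Q x + c + A^T lambda = 0.
Primal feasibility: A x = b.

This gives the KKT block system:
  [ Q   A^T ] [ x     ]   [-c ]
  [ A    0  ] [ lambda ] = [ b ]

Solving the linear system:
  x*      = (-2, 0.1017, -1.0678)
  lambda* = (12.8814, -4.4068)
  f(x*)   = 33.8983

x* = (-2, 0.1017, -1.0678), lambda* = (12.8814, -4.4068)


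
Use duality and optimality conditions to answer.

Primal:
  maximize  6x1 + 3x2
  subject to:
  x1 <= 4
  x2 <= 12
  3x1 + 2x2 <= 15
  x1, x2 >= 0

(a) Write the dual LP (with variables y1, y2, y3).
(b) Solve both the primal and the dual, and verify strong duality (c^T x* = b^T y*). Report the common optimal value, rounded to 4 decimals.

The standard primal-dual pair for 'max c^T x s.t. A x <= b, x >= 0' is:
  Dual:  min b^T y  s.t.  A^T y >= c,  y >= 0.

So the dual LP is:
  minimize  4y1 + 12y2 + 15y3
  subject to:
    y1 + 3y3 >= 6
    y2 + 2y3 >= 3
    y1, y2, y3 >= 0

Solving the primal: x* = (4, 1.5).
  primal value c^T x* = 28.5.
Solving the dual: y* = (1.5, 0, 1.5).
  dual value b^T y* = 28.5.
Strong duality: c^T x* = b^T y*. Confirmed.

28.5


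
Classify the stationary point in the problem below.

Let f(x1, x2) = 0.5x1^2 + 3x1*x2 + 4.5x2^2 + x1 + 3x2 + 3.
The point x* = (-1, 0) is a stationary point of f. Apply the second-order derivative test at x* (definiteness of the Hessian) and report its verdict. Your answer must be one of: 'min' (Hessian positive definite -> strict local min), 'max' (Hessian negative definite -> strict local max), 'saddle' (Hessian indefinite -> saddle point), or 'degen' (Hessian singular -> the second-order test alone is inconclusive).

Compute the Hessian H = grad^2 f:
  H = [[1, 3], [3, 9]]
Verify stationarity: grad f(x*) = H x* + g = (0, 0).
Eigenvalues of H: 0, 10.
H has a zero eigenvalue (singular; positive semidefinite but not definite), so H is neither positive definite, negative definite, nor indefinite. The second-order test alone is inconclusive -> degen.
(Indeed, f is constant along the null direction of H through x*, so x* is not a strict local extremum.)

degen


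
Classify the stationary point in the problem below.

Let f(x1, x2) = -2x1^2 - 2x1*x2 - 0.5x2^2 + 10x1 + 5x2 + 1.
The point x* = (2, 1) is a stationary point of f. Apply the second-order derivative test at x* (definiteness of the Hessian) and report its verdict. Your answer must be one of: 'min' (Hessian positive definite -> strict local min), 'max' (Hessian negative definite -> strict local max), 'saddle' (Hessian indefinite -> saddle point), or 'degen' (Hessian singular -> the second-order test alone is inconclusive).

Compute the Hessian H = grad^2 f:
  H = [[-4, -2], [-2, -1]]
Verify stationarity: grad f(x*) = H x* + g = (0, 0).
Eigenvalues of H: -5, 0.
H has a zero eigenvalue (singular; negative semidefinite but not definite), so H is neither positive definite, negative definite, nor indefinite. The second-order test alone is inconclusive -> degen.
(Indeed, f is constant along the null direction of H through x*, so x* is not a strict local extremum.)

degen


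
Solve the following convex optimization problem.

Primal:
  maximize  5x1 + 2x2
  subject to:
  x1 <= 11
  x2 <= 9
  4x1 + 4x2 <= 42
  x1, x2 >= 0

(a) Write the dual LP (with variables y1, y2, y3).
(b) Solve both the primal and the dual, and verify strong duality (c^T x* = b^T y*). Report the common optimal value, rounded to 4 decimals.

The standard primal-dual pair for 'max c^T x s.t. A x <= b, x >= 0' is:
  Dual:  min b^T y  s.t.  A^T y >= c,  y >= 0.

So the dual LP is:
  minimize  11y1 + 9y2 + 42y3
  subject to:
    y1 + 4y3 >= 5
    y2 + 4y3 >= 2
    y1, y2, y3 >= 0

Solving the primal: x* = (10.5, 0).
  primal value c^T x* = 52.5.
Solving the dual: y* = (0, 0, 1.25).
  dual value b^T y* = 52.5.
Strong duality: c^T x* = b^T y*. Confirmed.

52.5


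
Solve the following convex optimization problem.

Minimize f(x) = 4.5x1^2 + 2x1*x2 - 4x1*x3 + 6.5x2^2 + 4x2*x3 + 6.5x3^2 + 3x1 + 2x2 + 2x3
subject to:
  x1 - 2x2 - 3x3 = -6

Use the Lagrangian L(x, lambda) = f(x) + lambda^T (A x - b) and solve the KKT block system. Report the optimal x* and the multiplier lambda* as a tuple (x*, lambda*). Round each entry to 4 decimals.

Form the Lagrangian:
  L(x, lambda) = (1/2) x^T Q x + c^T x + lambda^T (A x - b)
Stationarity (grad_x L = 0): Q x + c + A^T lambda = 0.
Primal feasibility: A x = b.

This gives the KKT block system:
  [ Q   A^T ] [ x     ]   [-c ]
  [ A    0  ] [ lambda ] = [ b ]

Solving the linear system:
  x*      = (-0.8981, 0.8525, 1.1323)
  lambda* = (7.9075)
  f(x*)   = 24.3601

x* = (-0.8981, 0.8525, 1.1323), lambda* = (7.9075)


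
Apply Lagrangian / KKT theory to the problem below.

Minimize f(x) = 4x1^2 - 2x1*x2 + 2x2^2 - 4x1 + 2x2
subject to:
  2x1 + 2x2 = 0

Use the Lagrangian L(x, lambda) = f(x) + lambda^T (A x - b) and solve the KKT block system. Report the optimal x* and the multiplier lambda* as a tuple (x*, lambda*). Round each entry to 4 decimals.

Form the Lagrangian:
  L(x, lambda) = (1/2) x^T Q x + c^T x + lambda^T (A x - b)
Stationarity (grad_x L = 0): Q x + c + A^T lambda = 0.
Primal feasibility: A x = b.

This gives the KKT block system:
  [ Q   A^T ] [ x     ]   [-c ]
  [ A    0  ] [ lambda ] = [ b ]

Solving the linear system:
  x*      = (0.375, -0.375)
  lambda* = (0.125)
  f(x*)   = -1.125

x* = (0.375, -0.375), lambda* = (0.125)


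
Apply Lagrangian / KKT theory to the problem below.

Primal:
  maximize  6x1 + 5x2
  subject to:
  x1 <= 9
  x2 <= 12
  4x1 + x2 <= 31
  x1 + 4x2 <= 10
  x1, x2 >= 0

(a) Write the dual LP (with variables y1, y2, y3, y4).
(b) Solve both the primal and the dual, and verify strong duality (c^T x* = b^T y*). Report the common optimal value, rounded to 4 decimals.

The standard primal-dual pair for 'max c^T x s.t. A x <= b, x >= 0' is:
  Dual:  min b^T y  s.t.  A^T y >= c,  y >= 0.

So the dual LP is:
  minimize  9y1 + 12y2 + 31y3 + 10y4
  subject to:
    y1 + 4y3 + y4 >= 6
    y2 + y3 + 4y4 >= 5
    y1, y2, y3, y4 >= 0

Solving the primal: x* = (7.6, 0.6).
  primal value c^T x* = 48.6.
Solving the dual: y* = (0, 0, 1.2667, 0.9333).
  dual value b^T y* = 48.6.
Strong duality: c^T x* = b^T y*. Confirmed.

48.6


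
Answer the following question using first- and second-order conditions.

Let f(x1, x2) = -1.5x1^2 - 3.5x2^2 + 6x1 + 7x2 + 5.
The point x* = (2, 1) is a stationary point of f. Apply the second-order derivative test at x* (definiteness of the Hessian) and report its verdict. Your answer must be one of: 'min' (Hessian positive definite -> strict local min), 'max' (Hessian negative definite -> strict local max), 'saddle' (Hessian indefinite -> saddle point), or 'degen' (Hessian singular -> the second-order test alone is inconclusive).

Compute the Hessian H = grad^2 f:
  H = [[-3, 0], [0, -7]]
Verify stationarity: grad f(x*) = H x* + g = (0, 0).
Eigenvalues of H: -7, -3.
Both eigenvalues < 0, so H is negative definite -> x* is a strict local max.

max


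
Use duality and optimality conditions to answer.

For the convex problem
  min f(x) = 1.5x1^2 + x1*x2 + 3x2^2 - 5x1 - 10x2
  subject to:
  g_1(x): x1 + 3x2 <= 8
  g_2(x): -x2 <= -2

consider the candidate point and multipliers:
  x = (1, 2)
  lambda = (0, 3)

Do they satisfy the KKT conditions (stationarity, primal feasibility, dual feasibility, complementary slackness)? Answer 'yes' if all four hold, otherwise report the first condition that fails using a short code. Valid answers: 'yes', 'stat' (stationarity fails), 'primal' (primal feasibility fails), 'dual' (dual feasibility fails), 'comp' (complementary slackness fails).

Gradient of f: grad f(x) = Q x + c = (0, 3)
Constraint values g_i(x) = a_i^T x - b_i:
  g_1((1, 2)) = -1
  g_2((1, 2)) = 0
Stationarity residual: grad f(x) + sum_i lambda_i a_i = (0, 0)
  -> stationarity OK
Primal feasibility (all g_i <= 0): OK
Dual feasibility (all lambda_i >= 0): OK
Complementary slackness (lambda_i * g_i(x) = 0 for all i): OK

Verdict: yes, KKT holds.

yes


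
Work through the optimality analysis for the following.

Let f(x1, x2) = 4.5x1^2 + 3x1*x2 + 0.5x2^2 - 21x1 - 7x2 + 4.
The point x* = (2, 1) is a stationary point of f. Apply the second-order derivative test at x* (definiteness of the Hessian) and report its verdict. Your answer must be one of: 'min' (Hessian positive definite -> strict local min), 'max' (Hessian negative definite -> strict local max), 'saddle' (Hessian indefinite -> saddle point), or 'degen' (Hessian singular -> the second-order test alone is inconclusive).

Compute the Hessian H = grad^2 f:
  H = [[9, 3], [3, 1]]
Verify stationarity: grad f(x*) = H x* + g = (0, 0).
Eigenvalues of H: 0, 10.
H has a zero eigenvalue (singular; positive semidefinite but not definite), so H is neither positive definite, negative definite, nor indefinite. The second-order test alone is inconclusive -> degen.
(Indeed, f is constant along the null direction of H through x*, so x* is not a strict local extremum.)

degen


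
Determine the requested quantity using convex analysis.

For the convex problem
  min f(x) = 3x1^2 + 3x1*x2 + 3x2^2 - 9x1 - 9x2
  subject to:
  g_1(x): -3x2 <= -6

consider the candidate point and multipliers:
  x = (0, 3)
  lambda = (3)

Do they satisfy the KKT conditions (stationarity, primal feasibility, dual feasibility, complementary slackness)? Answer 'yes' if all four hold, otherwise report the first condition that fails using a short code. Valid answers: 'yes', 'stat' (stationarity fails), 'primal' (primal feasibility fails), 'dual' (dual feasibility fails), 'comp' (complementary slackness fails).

Gradient of f: grad f(x) = Q x + c = (0, 9)
Constraint values g_i(x) = a_i^T x - b_i:
  g_1((0, 3)) = -3
Stationarity residual: grad f(x) + sum_i lambda_i a_i = (0, 0)
  -> stationarity OK
Primal feasibility (all g_i <= 0): OK
Dual feasibility (all lambda_i >= 0): OK
Complementary slackness (lambda_i * g_i(x) = 0 for all i): FAILS

Verdict: the first failing condition is complementary_slackness -> comp.

comp


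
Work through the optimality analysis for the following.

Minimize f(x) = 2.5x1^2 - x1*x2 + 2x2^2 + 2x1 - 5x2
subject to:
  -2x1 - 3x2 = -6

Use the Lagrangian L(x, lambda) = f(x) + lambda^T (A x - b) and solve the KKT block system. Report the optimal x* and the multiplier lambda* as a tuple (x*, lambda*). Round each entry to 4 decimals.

Form the Lagrangian:
  L(x, lambda) = (1/2) x^T Q x + c^T x + lambda^T (A x - b)
Stationarity (grad_x L = 0): Q x + c + A^T lambda = 0.
Primal feasibility: A x = b.

This gives the KKT block system:
  [ Q   A^T ] [ x     ]   [-c ]
  [ A    0  ] [ lambda ] = [ b ]

Solving the linear system:
  x*      = (0.2466, 1.8356)
  lambda* = (0.6986)
  f(x*)   = -2.2466

x* = (0.2466, 1.8356), lambda* = (0.6986)


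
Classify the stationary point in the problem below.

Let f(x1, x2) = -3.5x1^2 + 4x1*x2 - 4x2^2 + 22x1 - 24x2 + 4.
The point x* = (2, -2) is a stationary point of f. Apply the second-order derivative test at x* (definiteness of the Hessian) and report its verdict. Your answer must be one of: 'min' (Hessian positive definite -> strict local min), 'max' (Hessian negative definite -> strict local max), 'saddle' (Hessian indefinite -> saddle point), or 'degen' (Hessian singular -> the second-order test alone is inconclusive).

Compute the Hessian H = grad^2 f:
  H = [[-7, 4], [4, -8]]
Verify stationarity: grad f(x*) = H x* + g = (0, 0).
Eigenvalues of H: -11.5311, -3.4689.
Both eigenvalues < 0, so H is negative definite -> x* is a strict local max.

max


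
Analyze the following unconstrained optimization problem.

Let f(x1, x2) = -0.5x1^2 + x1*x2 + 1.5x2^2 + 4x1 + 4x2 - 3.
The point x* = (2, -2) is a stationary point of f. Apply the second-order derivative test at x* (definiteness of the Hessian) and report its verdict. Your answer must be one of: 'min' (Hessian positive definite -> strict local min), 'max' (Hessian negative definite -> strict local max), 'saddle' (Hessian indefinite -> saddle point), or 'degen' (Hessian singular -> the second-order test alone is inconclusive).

Compute the Hessian H = grad^2 f:
  H = [[-1, 1], [1, 3]]
Verify stationarity: grad f(x*) = H x* + g = (0, 0).
Eigenvalues of H: -1.2361, 3.2361.
Eigenvalues have mixed signs, so H is indefinite -> x* is a saddle point.

saddle


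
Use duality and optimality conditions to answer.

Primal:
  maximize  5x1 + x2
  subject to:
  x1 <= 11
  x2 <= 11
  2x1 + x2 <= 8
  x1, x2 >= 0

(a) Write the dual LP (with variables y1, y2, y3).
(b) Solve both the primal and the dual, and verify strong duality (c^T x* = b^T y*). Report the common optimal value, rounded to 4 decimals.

The standard primal-dual pair for 'max c^T x s.t. A x <= b, x >= 0' is:
  Dual:  min b^T y  s.t.  A^T y >= c,  y >= 0.

So the dual LP is:
  minimize  11y1 + 11y2 + 8y3
  subject to:
    y1 + 2y3 >= 5
    y2 + y3 >= 1
    y1, y2, y3 >= 0

Solving the primal: x* = (4, 0).
  primal value c^T x* = 20.
Solving the dual: y* = (0, 0, 2.5).
  dual value b^T y* = 20.
Strong duality: c^T x* = b^T y*. Confirmed.

20


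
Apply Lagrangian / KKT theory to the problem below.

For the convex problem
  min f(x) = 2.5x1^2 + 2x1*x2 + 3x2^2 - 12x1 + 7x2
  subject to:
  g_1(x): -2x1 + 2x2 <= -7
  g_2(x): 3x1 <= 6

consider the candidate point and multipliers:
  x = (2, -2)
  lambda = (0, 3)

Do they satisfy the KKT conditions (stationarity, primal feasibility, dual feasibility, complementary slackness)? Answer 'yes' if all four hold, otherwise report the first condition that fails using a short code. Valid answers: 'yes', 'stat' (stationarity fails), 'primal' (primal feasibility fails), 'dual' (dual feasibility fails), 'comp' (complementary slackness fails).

Gradient of f: grad f(x) = Q x + c = (-6, -1)
Constraint values g_i(x) = a_i^T x - b_i:
  g_1((2, -2)) = -1
  g_2((2, -2)) = 0
Stationarity residual: grad f(x) + sum_i lambda_i a_i = (3, -1)
  -> stationarity FAILS
Primal feasibility (all g_i <= 0): OK
Dual feasibility (all lambda_i >= 0): OK
Complementary slackness (lambda_i * g_i(x) = 0 for all i): OK

Verdict: the first failing condition is stationarity -> stat.

stat


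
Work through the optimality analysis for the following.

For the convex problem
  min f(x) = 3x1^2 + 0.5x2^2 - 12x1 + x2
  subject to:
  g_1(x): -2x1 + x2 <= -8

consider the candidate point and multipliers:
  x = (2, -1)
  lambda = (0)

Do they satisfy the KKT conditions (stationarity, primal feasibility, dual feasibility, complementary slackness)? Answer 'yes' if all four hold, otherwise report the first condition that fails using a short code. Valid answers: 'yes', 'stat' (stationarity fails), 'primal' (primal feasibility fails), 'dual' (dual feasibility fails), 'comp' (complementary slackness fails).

Gradient of f: grad f(x) = Q x + c = (0, 0)
Constraint values g_i(x) = a_i^T x - b_i:
  g_1((2, -1)) = 3
Stationarity residual: grad f(x) + sum_i lambda_i a_i = (0, 0)
  -> stationarity OK
Primal feasibility (all g_i <= 0): FAILS
Dual feasibility (all lambda_i >= 0): OK
Complementary slackness (lambda_i * g_i(x) = 0 for all i): OK

Verdict: the first failing condition is primal_feasibility -> primal.

primal


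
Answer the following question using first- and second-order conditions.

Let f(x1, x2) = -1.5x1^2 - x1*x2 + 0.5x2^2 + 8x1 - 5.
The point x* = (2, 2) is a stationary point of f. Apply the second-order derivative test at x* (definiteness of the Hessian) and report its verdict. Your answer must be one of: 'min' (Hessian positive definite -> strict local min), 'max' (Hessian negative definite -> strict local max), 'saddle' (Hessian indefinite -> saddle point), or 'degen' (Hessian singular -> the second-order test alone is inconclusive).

Compute the Hessian H = grad^2 f:
  H = [[-3, -1], [-1, 1]]
Verify stationarity: grad f(x*) = H x* + g = (0, 0).
Eigenvalues of H: -3.2361, 1.2361.
Eigenvalues have mixed signs, so H is indefinite -> x* is a saddle point.

saddle


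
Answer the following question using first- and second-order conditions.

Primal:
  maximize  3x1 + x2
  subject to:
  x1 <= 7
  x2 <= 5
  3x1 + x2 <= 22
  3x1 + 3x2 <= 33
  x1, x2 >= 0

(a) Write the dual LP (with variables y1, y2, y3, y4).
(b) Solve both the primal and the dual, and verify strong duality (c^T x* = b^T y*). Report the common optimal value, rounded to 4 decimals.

The standard primal-dual pair for 'max c^T x s.t. A x <= b, x >= 0' is:
  Dual:  min b^T y  s.t.  A^T y >= c,  y >= 0.

So the dual LP is:
  minimize  7y1 + 5y2 + 22y3 + 33y4
  subject to:
    y1 + 3y3 + 3y4 >= 3
    y2 + y3 + 3y4 >= 1
    y1, y2, y3, y4 >= 0

Solving the primal: x* = (5.6667, 5).
  primal value c^T x* = 22.
Solving the dual: y* = (0, 0, 1, 0).
  dual value b^T y* = 22.
Strong duality: c^T x* = b^T y*. Confirmed.

22


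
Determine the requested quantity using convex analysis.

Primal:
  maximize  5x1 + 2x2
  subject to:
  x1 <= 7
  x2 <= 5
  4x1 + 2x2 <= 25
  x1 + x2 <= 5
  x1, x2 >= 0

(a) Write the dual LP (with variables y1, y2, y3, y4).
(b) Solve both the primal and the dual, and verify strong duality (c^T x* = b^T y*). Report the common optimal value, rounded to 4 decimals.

The standard primal-dual pair for 'max c^T x s.t. A x <= b, x >= 0' is:
  Dual:  min b^T y  s.t.  A^T y >= c,  y >= 0.

So the dual LP is:
  minimize  7y1 + 5y2 + 25y3 + 5y4
  subject to:
    y1 + 4y3 + y4 >= 5
    y2 + 2y3 + y4 >= 2
    y1, y2, y3, y4 >= 0

Solving the primal: x* = (5, 0).
  primal value c^T x* = 25.
Solving the dual: y* = (0, 0, 0, 5).
  dual value b^T y* = 25.
Strong duality: c^T x* = b^T y*. Confirmed.

25


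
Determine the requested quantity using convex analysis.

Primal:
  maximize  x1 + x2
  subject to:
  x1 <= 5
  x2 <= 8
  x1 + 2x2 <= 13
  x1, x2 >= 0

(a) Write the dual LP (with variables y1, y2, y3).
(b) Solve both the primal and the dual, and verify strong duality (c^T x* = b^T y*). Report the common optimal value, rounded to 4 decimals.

The standard primal-dual pair for 'max c^T x s.t. A x <= b, x >= 0' is:
  Dual:  min b^T y  s.t.  A^T y >= c,  y >= 0.

So the dual LP is:
  minimize  5y1 + 8y2 + 13y3
  subject to:
    y1 + y3 >= 1
    y2 + 2y3 >= 1
    y1, y2, y3 >= 0

Solving the primal: x* = (5, 4).
  primal value c^T x* = 9.
Solving the dual: y* = (0.5, 0, 0.5).
  dual value b^T y* = 9.
Strong duality: c^T x* = b^T y*. Confirmed.

9


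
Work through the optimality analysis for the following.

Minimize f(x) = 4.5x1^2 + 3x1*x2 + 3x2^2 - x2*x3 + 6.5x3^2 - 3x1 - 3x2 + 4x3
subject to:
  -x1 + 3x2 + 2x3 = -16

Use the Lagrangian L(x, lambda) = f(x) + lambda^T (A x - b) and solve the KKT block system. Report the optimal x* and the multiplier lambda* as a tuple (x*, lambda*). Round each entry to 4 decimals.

Form the Lagrangian:
  L(x, lambda) = (1/2) x^T Q x + c^T x + lambda^T (A x - b)
Stationarity (grad_x L = 0): Q x + c + A^T lambda = 0.
Primal feasibility: A x = b.

This gives the KKT block system:
  [ Q   A^T ] [ x     ]   [-c ]
  [ A    0  ] [ lambda ] = [ b ]

Solving the linear system:
  x*      = (2.1719, -3.6406, -1.4531)
  lambda* = (5.625)
  f(x*)   = 44.2969

x* = (2.1719, -3.6406, -1.4531), lambda* = (5.625)


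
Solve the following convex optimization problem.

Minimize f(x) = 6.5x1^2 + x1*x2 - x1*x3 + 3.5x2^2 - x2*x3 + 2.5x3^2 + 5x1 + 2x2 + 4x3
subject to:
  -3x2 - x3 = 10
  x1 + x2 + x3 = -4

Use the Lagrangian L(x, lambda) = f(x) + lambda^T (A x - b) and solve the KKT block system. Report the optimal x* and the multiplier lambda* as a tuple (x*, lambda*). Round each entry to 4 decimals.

Form the Lagrangian:
  L(x, lambda) = (1/2) x^T Q x + c^T x + lambda^T (A x - b)
Stationarity (grad_x L = 0): Q x + c + A^T lambda = 0.
Primal feasibility: A x = b.

This gives the KKT block system:
  [ Q   A^T ] [ x     ]   [-c ]
  [ A    0  ] [ lambda ] = [ b ]

Solving the linear system:
  x*      = (0.2857, -2.8571, -1.4286)
  lambda* = (-7.8571, -7.2857)
  f(x*)   = 19.7143

x* = (0.2857, -2.8571, -1.4286), lambda* = (-7.8571, -7.2857)


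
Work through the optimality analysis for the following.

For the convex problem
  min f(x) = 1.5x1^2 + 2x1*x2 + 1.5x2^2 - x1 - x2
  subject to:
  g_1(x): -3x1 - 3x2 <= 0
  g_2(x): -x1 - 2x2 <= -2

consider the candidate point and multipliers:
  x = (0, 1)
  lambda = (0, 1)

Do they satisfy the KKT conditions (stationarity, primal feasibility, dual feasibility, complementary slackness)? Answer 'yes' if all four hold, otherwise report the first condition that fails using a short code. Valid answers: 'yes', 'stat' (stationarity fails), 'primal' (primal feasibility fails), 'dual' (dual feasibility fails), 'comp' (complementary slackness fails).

Gradient of f: grad f(x) = Q x + c = (1, 2)
Constraint values g_i(x) = a_i^T x - b_i:
  g_1((0, 1)) = -3
  g_2((0, 1)) = 0
Stationarity residual: grad f(x) + sum_i lambda_i a_i = (0, 0)
  -> stationarity OK
Primal feasibility (all g_i <= 0): OK
Dual feasibility (all lambda_i >= 0): OK
Complementary slackness (lambda_i * g_i(x) = 0 for all i): OK

Verdict: yes, KKT holds.

yes


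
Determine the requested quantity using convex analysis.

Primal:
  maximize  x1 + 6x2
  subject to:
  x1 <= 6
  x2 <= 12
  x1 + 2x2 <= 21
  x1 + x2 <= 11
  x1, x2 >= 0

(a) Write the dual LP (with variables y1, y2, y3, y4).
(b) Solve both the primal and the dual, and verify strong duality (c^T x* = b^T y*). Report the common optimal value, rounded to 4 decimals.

The standard primal-dual pair for 'max c^T x s.t. A x <= b, x >= 0' is:
  Dual:  min b^T y  s.t.  A^T y >= c,  y >= 0.

So the dual LP is:
  minimize  6y1 + 12y2 + 21y3 + 11y4
  subject to:
    y1 + y3 + y4 >= 1
    y2 + 2y3 + y4 >= 6
    y1, y2, y3, y4 >= 0

Solving the primal: x* = (0, 10.5).
  primal value c^T x* = 63.
Solving the dual: y* = (0, 0, 3, 0).
  dual value b^T y* = 63.
Strong duality: c^T x* = b^T y*. Confirmed.

63


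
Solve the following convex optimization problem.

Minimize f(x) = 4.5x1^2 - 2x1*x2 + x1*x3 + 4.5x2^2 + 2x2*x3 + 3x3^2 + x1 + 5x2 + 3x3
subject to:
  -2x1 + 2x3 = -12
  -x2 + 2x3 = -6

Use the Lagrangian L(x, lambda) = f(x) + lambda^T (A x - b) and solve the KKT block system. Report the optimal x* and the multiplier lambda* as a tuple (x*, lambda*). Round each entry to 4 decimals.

Form the Lagrangian:
  L(x, lambda) = (1/2) x^T Q x + c^T x + lambda^T (A x - b)
Stationarity (grad_x L = 0): Q x + c + A^T lambda = 0.
Primal feasibility: A x = b.

This gives the KKT block system:
  [ Q   A^T ] [ x     ]   [-c ]
  [ A    0  ] [ lambda ] = [ b ]

Solving the linear system:
  x*      = (3.0189, 0.0377, -2.9811)
  lambda* = (12.5566, -6.6604)
  f(x*)   = 52.4906

x* = (3.0189, 0.0377, -2.9811), lambda* = (12.5566, -6.6604)


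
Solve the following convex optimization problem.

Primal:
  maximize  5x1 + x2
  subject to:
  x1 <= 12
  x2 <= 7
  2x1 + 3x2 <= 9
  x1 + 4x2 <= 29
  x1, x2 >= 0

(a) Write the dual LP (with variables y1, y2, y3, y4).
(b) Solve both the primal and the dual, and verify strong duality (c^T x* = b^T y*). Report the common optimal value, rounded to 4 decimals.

The standard primal-dual pair for 'max c^T x s.t. A x <= b, x >= 0' is:
  Dual:  min b^T y  s.t.  A^T y >= c,  y >= 0.

So the dual LP is:
  minimize  12y1 + 7y2 + 9y3 + 29y4
  subject to:
    y1 + 2y3 + y4 >= 5
    y2 + 3y3 + 4y4 >= 1
    y1, y2, y3, y4 >= 0

Solving the primal: x* = (4.5, 0).
  primal value c^T x* = 22.5.
Solving the dual: y* = (0, 0, 2.5, 0).
  dual value b^T y* = 22.5.
Strong duality: c^T x* = b^T y*. Confirmed.

22.5


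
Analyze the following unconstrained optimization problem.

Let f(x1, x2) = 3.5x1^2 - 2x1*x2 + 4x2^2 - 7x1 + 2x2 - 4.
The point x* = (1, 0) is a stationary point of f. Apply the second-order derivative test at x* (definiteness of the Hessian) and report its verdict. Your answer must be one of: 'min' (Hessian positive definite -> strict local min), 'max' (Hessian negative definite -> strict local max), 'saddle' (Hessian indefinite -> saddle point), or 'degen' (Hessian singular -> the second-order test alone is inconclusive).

Compute the Hessian H = grad^2 f:
  H = [[7, -2], [-2, 8]]
Verify stationarity: grad f(x*) = H x* + g = (0, 0).
Eigenvalues of H: 5.4384, 9.5616.
Both eigenvalues > 0, so H is positive definite -> x* is a strict local min.

min


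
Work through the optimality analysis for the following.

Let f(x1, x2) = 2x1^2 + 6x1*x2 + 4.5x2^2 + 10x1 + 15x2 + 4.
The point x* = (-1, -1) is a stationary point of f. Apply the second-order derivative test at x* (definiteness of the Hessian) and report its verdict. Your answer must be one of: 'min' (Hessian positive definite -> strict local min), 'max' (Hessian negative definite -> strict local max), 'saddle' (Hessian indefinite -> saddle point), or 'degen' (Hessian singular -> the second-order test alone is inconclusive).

Compute the Hessian H = grad^2 f:
  H = [[4, 6], [6, 9]]
Verify stationarity: grad f(x*) = H x* + g = (0, 0).
Eigenvalues of H: 0, 13.
H has a zero eigenvalue (singular; positive semidefinite but not definite), so H is neither positive definite, negative definite, nor indefinite. The second-order test alone is inconclusive -> degen.
(Indeed, f is constant along the null direction of H through x*, so x* is not a strict local extremum.)

degen


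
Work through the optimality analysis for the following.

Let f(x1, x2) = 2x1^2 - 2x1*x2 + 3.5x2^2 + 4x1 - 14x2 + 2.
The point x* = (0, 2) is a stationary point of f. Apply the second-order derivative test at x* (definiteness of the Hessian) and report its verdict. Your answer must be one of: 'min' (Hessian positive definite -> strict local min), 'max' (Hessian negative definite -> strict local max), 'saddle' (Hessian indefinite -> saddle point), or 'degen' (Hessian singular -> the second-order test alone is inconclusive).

Compute the Hessian H = grad^2 f:
  H = [[4, -2], [-2, 7]]
Verify stationarity: grad f(x*) = H x* + g = (0, 0).
Eigenvalues of H: 3, 8.
Both eigenvalues > 0, so H is positive definite -> x* is a strict local min.

min


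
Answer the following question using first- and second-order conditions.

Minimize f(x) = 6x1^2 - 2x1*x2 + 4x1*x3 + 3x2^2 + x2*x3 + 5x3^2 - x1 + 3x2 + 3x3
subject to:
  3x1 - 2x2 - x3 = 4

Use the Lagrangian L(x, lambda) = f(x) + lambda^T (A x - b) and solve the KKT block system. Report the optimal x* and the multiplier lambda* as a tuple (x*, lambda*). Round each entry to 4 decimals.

Form the Lagrangian:
  L(x, lambda) = (1/2) x^T Q x + c^T x + lambda^T (A x - b)
Stationarity (grad_x L = 0): Q x + c + A^T lambda = 0.
Primal feasibility: A x = b.

This gives the KKT block system:
  [ Q   A^T ] [ x     ]   [-c ]
  [ A    0  ] [ lambda ] = [ b ]

Solving the linear system:
  x*      = (0.604, -0.7746, -0.6389)
  lambda* = (-1.7472)
  f(x*)   = 1.0722

x* = (0.604, -0.7746, -0.6389), lambda* = (-1.7472)


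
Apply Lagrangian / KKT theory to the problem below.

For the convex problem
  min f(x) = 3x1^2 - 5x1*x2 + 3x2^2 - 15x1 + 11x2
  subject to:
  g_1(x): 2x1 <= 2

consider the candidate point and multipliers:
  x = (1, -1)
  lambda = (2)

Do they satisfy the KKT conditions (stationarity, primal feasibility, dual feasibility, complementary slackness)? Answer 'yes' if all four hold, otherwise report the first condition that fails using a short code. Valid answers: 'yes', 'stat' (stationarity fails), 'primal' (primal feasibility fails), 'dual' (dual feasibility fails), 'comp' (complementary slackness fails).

Gradient of f: grad f(x) = Q x + c = (-4, 0)
Constraint values g_i(x) = a_i^T x - b_i:
  g_1((1, -1)) = 0
Stationarity residual: grad f(x) + sum_i lambda_i a_i = (0, 0)
  -> stationarity OK
Primal feasibility (all g_i <= 0): OK
Dual feasibility (all lambda_i >= 0): OK
Complementary slackness (lambda_i * g_i(x) = 0 for all i): OK

Verdict: yes, KKT holds.

yes


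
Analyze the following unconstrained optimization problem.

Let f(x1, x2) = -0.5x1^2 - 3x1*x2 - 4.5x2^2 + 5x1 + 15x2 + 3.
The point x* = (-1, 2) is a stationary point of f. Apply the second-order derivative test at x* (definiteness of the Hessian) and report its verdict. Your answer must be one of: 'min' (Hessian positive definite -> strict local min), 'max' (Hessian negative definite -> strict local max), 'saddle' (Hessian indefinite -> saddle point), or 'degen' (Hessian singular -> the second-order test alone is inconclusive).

Compute the Hessian H = grad^2 f:
  H = [[-1, -3], [-3, -9]]
Verify stationarity: grad f(x*) = H x* + g = (0, 0).
Eigenvalues of H: -10, 0.
H has a zero eigenvalue (singular; negative semidefinite but not definite), so H is neither positive definite, negative definite, nor indefinite. The second-order test alone is inconclusive -> degen.
(Indeed, f is constant along the null direction of H through x*, so x* is not a strict local extremum.)

degen


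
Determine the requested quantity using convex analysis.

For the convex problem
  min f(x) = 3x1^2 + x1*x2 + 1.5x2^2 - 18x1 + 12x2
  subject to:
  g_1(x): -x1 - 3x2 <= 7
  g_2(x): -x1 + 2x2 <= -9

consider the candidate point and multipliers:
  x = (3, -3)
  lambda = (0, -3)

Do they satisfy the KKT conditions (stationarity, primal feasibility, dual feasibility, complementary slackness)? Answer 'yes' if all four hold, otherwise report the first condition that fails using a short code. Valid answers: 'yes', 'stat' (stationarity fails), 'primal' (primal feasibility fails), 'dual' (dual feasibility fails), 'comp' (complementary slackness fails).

Gradient of f: grad f(x) = Q x + c = (-3, 6)
Constraint values g_i(x) = a_i^T x - b_i:
  g_1((3, -3)) = -1
  g_2((3, -3)) = 0
Stationarity residual: grad f(x) + sum_i lambda_i a_i = (0, 0)
  -> stationarity OK
Primal feasibility (all g_i <= 0): OK
Dual feasibility (all lambda_i >= 0): FAILS
Complementary slackness (lambda_i * g_i(x) = 0 for all i): OK

Verdict: the first failing condition is dual_feasibility -> dual.

dual


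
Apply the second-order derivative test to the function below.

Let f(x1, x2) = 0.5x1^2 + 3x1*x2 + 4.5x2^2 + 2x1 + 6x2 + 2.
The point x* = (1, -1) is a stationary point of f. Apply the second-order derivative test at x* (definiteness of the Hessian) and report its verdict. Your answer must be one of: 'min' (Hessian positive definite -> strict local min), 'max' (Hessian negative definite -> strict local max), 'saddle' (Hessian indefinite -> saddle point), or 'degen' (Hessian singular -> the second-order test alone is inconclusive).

Compute the Hessian H = grad^2 f:
  H = [[1, 3], [3, 9]]
Verify stationarity: grad f(x*) = H x* + g = (0, 0).
Eigenvalues of H: 0, 10.
H has a zero eigenvalue (singular; positive semidefinite but not definite), so H is neither positive definite, negative definite, nor indefinite. The second-order test alone is inconclusive -> degen.
(Indeed, f is constant along the null direction of H through x*, so x* is not a strict local extremum.)

degen


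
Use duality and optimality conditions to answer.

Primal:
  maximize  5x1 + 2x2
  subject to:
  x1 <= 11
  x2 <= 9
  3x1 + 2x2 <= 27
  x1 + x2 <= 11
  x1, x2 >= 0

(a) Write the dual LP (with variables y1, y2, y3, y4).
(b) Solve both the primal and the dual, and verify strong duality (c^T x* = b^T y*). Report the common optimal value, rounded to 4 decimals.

The standard primal-dual pair for 'max c^T x s.t. A x <= b, x >= 0' is:
  Dual:  min b^T y  s.t.  A^T y >= c,  y >= 0.

So the dual LP is:
  minimize  11y1 + 9y2 + 27y3 + 11y4
  subject to:
    y1 + 3y3 + y4 >= 5
    y2 + 2y3 + y4 >= 2
    y1, y2, y3, y4 >= 0

Solving the primal: x* = (9, 0).
  primal value c^T x* = 45.
Solving the dual: y* = (0, 0, 1.6667, 0).
  dual value b^T y* = 45.
Strong duality: c^T x* = b^T y*. Confirmed.

45


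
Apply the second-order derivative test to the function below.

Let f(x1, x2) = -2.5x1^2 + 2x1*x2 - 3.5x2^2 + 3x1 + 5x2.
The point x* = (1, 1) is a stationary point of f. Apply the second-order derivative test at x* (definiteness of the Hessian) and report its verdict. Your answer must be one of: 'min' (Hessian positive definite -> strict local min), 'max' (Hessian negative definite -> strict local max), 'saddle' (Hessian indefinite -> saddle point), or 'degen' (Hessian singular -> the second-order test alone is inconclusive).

Compute the Hessian H = grad^2 f:
  H = [[-5, 2], [2, -7]]
Verify stationarity: grad f(x*) = H x* + g = (0, 0).
Eigenvalues of H: -8.2361, -3.7639.
Both eigenvalues < 0, so H is negative definite -> x* is a strict local max.

max


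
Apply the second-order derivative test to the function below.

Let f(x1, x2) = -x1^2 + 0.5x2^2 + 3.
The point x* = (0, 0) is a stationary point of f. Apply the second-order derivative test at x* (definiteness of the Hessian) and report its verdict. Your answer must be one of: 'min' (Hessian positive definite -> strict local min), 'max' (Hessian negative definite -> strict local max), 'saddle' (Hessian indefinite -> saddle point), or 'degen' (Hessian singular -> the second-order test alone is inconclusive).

Compute the Hessian H = grad^2 f:
  H = [[-2, 0], [0, 1]]
Verify stationarity: grad f(x*) = H x* + g = (0, 0).
Eigenvalues of H: -2, 1.
Eigenvalues have mixed signs, so H is indefinite -> x* is a saddle point.

saddle


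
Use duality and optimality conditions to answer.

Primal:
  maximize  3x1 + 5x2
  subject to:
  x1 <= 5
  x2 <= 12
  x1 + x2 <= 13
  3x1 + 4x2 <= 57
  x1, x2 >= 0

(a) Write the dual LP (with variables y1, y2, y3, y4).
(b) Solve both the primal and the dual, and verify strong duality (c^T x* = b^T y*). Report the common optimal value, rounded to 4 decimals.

The standard primal-dual pair for 'max c^T x s.t. A x <= b, x >= 0' is:
  Dual:  min b^T y  s.t.  A^T y >= c,  y >= 0.

So the dual LP is:
  minimize  5y1 + 12y2 + 13y3 + 57y4
  subject to:
    y1 + y3 + 3y4 >= 3
    y2 + y3 + 4y4 >= 5
    y1, y2, y3, y4 >= 0

Solving the primal: x* = (1, 12).
  primal value c^T x* = 63.
Solving the dual: y* = (0, 2, 3, 0).
  dual value b^T y* = 63.
Strong duality: c^T x* = b^T y*. Confirmed.

63
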